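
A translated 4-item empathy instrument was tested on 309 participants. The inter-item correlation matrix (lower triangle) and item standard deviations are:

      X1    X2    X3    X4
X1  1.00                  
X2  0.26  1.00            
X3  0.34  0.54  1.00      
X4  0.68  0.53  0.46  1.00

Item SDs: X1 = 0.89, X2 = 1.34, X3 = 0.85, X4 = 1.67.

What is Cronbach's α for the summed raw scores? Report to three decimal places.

Σσ²ᵢ = 0.89² + 1.34² + 0.85² + 1.67² = 6.0991
Covariances σ_ij = r_ij · s_i · s_j:
  σ(X1,X2) = 0.26 × 0.89 × 1.34 = 0.3101
  σ(X1,X3) = 0.34 × 0.89 × 0.85 = 0.2572
  σ(X1,X4) = 0.68 × 0.89 × 1.67 = 1.0107
  σ(X2,X3) = 0.54 × 1.34 × 0.85 = 0.6151
  σ(X2,X4) = 0.53 × 1.34 × 1.67 = 1.1860
  σ(X3,X4) = 0.46 × 0.85 × 1.67 = 0.6530
σ²_T = Σσ²ᵢ + 2·Σσ_ij = 6.0991 + 2 × 4.0321 = 14.1633
α = (4/3)·(1 − 6.0991/14.1633) = 0.759

α = 0.759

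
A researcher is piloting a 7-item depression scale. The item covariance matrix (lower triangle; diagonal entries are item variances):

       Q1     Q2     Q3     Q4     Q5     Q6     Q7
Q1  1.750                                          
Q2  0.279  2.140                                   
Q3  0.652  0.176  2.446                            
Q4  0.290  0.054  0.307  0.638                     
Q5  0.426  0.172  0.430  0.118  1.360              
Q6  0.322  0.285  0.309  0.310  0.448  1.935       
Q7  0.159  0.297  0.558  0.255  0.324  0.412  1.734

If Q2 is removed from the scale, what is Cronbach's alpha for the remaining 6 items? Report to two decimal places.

Remaining items: Q1, Q3, Q4, Q5, Q6, Q7 (k = 6).
ΣVar(i) = 1.750 + 2.446 + 0.638 + 1.360 + 1.935 + 1.734 = 9.863
σ²_T = 9.863 + 2 × 5.320 = 20.503
α (item deleted) = (6/5)·(1 − 9.863/20.503) = 0.62

α = 0.62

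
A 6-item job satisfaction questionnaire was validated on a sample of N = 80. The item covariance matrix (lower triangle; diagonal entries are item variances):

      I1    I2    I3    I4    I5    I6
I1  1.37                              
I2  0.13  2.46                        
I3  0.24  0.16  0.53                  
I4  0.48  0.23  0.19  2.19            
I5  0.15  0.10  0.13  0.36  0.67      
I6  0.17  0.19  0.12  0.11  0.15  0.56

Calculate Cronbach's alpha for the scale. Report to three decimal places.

Cronbach's alpha = 0.514

Σσᵢ² = 1.37 + 2.46 + 0.53 + 2.19 + 0.67 + 0.56 = 7.78
Sum of off-diagonal covariances = 2.91
total variance = 7.78 + 2 × 2.91 = 13.60
α = (k/(k−1))·(1 − Σσᵢ²/total variance) = (6/5)·(1 − 7.78/13.60) = 0.514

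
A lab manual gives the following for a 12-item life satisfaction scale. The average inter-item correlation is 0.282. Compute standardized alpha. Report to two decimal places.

Standardized α = k·r̄ / (1 + (k−1)·r̄) = 12 × 0.282 / (1 + 11 × 0.282)
  = 3.3840 / 4.1020 = 0.82

α = 0.82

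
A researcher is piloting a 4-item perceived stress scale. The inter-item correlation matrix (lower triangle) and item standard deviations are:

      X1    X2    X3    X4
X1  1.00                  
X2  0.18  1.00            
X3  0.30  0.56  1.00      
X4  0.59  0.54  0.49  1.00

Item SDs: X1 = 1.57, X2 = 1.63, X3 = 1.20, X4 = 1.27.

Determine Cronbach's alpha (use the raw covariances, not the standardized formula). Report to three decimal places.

Σσ²ᵢ = 1.57² + 1.63² + 1.20² + 1.27² = 8.1747
Covariances σ_ij = r_ij · s_i · s_j:
  σ(X1,X2) = 0.18 × 1.57 × 1.63 = 0.4606
  σ(X1,X3) = 0.30 × 1.57 × 1.20 = 0.5652
  σ(X1,X4) = 0.59 × 1.57 × 1.27 = 1.1764
  σ(X2,X3) = 0.56 × 1.63 × 1.20 = 1.0954
  σ(X2,X4) = 0.54 × 1.63 × 1.27 = 1.1179
  σ(X3,X4) = 0.49 × 1.20 × 1.27 = 0.7468
σ²_T = Σσ²ᵢ + 2·Σσ_ij = 8.1747 + 2 × 5.1623 = 18.4993
α = (4/3)·(1 − 8.1747/18.4993) = 0.744

Cronbach's alpha = 0.744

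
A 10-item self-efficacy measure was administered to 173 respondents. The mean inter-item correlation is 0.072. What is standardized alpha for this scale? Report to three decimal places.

standardized alpha = 0.437

Standardized α = k·r̄ / (1 + (k−1)·r̄) = 10 × 0.072 / (1 + 9 × 0.072)
  = 0.7200 / 1.6480 = 0.437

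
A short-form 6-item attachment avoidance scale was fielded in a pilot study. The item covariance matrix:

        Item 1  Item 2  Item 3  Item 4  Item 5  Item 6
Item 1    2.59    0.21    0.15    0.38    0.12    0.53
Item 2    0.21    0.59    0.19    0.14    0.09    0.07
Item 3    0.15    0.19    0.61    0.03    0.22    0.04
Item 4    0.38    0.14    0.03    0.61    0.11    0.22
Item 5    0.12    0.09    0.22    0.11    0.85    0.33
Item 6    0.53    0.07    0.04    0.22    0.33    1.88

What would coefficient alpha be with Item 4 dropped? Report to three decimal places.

Remaining items: Item 1, Item 2, Item 3, Item 5, Item 6 (k = 5).
Σσ²ᵢ = 2.59 + 0.59 + 0.61 + 0.85 + 1.88 = 6.52
total variance = 6.52 + 2 × 1.95 = 10.42
α (item deleted) = (5/4)·(1 − 6.52/10.42) = 0.468

coefficient alpha = 0.468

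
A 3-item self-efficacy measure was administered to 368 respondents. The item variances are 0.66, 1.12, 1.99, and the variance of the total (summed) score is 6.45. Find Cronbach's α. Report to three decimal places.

Σσᵢ² = 0.66 + 1.12 + 1.99 = 3.77
α = (k/(k−1))·(1 − Σσᵢ²/σ²_total) = (3/2)·(1 − 3.77/6.45) = 0.623

α = 0.623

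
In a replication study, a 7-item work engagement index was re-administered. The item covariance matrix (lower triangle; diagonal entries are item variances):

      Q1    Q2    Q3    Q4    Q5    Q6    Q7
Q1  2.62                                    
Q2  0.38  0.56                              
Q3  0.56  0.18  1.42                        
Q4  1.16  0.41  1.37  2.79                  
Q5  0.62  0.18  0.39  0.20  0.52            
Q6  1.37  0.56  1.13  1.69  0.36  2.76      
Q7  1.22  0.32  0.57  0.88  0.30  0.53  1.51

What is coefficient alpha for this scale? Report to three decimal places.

ΣVar(i) = 2.62 + 0.56 + 1.42 + 2.79 + 0.52 + 2.76 + 1.51 = 12.18
Sum of the distinct covariances = 14.38
σ²_total = 12.18 + 2 × 14.38 = 40.94
α = (k/(k−1))·(1 − ΣVar(i)/σ²_total) = (7/6)·(1 − 12.18/40.94) = 0.820

coefficient alpha = 0.820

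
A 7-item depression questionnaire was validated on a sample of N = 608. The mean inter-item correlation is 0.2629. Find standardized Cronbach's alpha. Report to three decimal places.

standardized Cronbach's alpha = 0.714

Standardized α = k·r̄ / (1 + (k−1)·r̄) = 7 × 0.2629 / (1 + 6 × 0.2629)
  = 1.8403 / 2.5774 = 0.714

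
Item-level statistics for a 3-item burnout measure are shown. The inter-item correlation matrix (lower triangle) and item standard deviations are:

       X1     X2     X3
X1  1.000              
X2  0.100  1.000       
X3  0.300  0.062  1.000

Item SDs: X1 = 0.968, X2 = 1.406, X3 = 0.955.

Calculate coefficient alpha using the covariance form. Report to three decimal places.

Σσ²ᵢ = 0.968² + 1.406² + 0.955² = 3.8259
Covariances σ_ij = r_ij · s_i · s_j:
  σ(X1,X2) = 0.100 × 0.968 × 1.406 = 0.1361
  σ(X1,X3) = 0.300 × 0.968 × 0.955 = 0.2773
  σ(X2,X3) = 0.062 × 1.406 × 0.955 = 0.0832
σ²_T = Σσ²ᵢ + 2·Σσ_ij = 3.8259 + 2 × 0.4966 = 4.8191
α = (3/2)·(1 − 3.8259/4.8191) = 0.309

α = 0.309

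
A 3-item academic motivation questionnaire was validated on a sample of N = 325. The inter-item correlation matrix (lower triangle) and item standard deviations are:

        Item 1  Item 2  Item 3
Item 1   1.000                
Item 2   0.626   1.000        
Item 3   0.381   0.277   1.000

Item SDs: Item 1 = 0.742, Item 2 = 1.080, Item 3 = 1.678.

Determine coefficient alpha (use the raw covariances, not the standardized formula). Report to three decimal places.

α = 0.592

Σσ²ᵢ = 0.742² + 1.080² + 1.678² = 4.5326
Covariances σ_ij = r_ij · s_i · s_j:
  σ(Item 1,Item 2) = 0.626 × 0.742 × 1.080 = 0.5017
  σ(Item 1,Item 3) = 0.381 × 0.742 × 1.678 = 0.4744
  σ(Item 2,Item 3) = 0.277 × 1.080 × 1.678 = 0.5020
σ²_T = Σσ²ᵢ + 2·Σσ_ij = 4.5326 + 2 × 1.4781 = 7.4888
α = (3/2)·(1 − 4.5326/7.4888) = 0.592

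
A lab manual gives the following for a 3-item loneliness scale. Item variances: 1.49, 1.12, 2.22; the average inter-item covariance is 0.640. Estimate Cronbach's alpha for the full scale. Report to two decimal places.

Cronbach's alpha = 0.66

Σσᵢ² = 1.49 + 1.12 + 2.22 = 4.83
Sum of the 3 distinct covariances = 3 × 0.640 = 1.920
σ²_total = Σσᵢ² + 2·Σcov = 4.83 + 2 × 1.920 = 8.670
α = (3/2)·(1 − 4.83/8.670) = 0.66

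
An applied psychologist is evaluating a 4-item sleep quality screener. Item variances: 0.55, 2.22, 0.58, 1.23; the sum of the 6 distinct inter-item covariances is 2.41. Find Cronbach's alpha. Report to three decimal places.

α = 0.684

Σσ²ᵢ = 0.55 + 2.22 + 0.58 + 1.23 = 4.58
Sum of distinct covariances = 2.41
σ²_T = Σσ²ᵢ + 2·Σcov = 4.58 + 2 × 2.41 = 9.40
α = (4/3)·(1 − 4.58/9.40) = 0.684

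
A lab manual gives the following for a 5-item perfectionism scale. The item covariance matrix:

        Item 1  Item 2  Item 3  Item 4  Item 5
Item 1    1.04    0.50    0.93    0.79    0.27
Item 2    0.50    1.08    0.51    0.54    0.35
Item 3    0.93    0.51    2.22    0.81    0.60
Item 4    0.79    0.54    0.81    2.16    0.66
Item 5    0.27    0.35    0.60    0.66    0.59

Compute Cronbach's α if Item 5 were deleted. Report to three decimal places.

Remaining items: Item 1, Item 2, Item 3, Item 4 (k = 4).
Σσ²ᵢ = 1.04 + 1.08 + 2.22 + 2.16 = 6.50
Var(T) = 6.50 + 2 × 4.08 = 14.66
α (item deleted) = (4/3)·(1 − 6.50/14.66) = 0.742

Cronbach's α = 0.742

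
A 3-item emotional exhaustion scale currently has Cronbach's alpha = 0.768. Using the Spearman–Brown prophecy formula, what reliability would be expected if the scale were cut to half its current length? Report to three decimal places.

predicted reliability = 0.623

Length factor m = 1/2
α' = m·α / (1 − (1−m)·α)
   = 1/2 × 0.768 / (1 − (1 − 1/2) × 0.768)
   = 0.3840 / 0.6160 = 0.623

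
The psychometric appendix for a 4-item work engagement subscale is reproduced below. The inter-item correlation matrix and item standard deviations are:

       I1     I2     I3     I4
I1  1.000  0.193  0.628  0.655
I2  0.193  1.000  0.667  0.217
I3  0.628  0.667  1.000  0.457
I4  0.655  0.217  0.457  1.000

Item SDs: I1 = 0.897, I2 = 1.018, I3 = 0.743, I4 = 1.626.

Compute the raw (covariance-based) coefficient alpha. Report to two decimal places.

Σσ²ᵢ = 0.897² + 1.018² + 0.743² + 1.626² = 5.0369
Covariances σ_ij = r_ij · s_i · s_j:
  σ(I1,I2) = 0.193 × 0.897 × 1.018 = 0.1762
  σ(I1,I3) = 0.628 × 0.897 × 0.743 = 0.4185
  σ(I1,I4) = 0.655 × 0.897 × 1.626 = 0.9553
  σ(I2,I3) = 0.667 × 1.018 × 0.743 = 0.5045
  σ(I2,I4) = 0.217 × 1.018 × 1.626 = 0.3592
  σ(I3,I4) = 0.457 × 0.743 × 1.626 = 0.5521
σ²_T = Σσ²ᵢ + 2·Σσ_ij = 5.0369 + 2 × 2.9658 = 10.9685
α = (4/3)·(1 − 5.0369/10.9685) = 0.72

coefficient alpha = 0.72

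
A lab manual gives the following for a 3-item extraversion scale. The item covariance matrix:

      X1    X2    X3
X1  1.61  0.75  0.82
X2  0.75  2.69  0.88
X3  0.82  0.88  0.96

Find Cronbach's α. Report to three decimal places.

α = 0.723

Σσ²ᵢ = 1.61 + 2.69 + 0.96 = 5.26
Σ_{i<j} σ_ij = 2.45
Var(T) = 5.26 + 2 × 2.45 = 10.16
α = (k/(k−1))·(1 − Σσ²ᵢ/Var(T)) = (3/2)·(1 − 5.26/10.16) = 0.723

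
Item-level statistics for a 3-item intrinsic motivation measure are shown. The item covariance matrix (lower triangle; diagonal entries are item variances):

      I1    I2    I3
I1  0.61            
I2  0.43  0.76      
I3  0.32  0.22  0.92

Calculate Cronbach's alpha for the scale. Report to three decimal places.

Cronbach's alpha = 0.688

ΣVar(i) = 0.61 + 0.76 + 0.92 = 2.29
Sum of off-diagonal covariances = 0.97
σ²_total = 2.29 + 2 × 0.97 = 4.23
α = (k/(k−1))·(1 − ΣVar(i)/σ²_total) = (3/2)·(1 − 2.29/4.23) = 0.688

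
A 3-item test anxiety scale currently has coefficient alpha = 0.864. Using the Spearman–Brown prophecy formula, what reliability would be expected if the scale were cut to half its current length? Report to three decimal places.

Length factor m = 1/2
α' = m·α / (1 − (1−m)·α)
   = 1/2 × 0.864 / (1 − (1 − 1/2) × 0.864)
   = 0.4320 / 0.5680 = 0.761

predicted reliability = 0.761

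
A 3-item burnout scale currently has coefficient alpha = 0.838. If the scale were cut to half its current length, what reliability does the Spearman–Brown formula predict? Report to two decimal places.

predicted reliability = 0.72

Length factor m = 1/2
α' = m·α / (1 − (1−m)·α)
   = 1/2 × 0.838 / (1 − (1 − 1/2) × 0.838)
   = 0.4190 / 0.5810 = 0.72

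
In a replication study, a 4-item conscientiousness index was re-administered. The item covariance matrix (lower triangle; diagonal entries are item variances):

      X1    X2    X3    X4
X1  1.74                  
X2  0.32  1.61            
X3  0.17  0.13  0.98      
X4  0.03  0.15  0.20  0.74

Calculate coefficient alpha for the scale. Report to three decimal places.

Σσᵢ² = 1.74 + 1.61 + 0.98 + 0.74 = 5.07
Sum of off-diagonal covariances = 1.00
Var(T) = 5.07 + 2 × 1.00 = 7.07
α = (k/(k−1))·(1 − Σσᵢ²/Var(T)) = (4/3)·(1 − 5.07/7.07) = 0.377

coefficient alpha = 0.377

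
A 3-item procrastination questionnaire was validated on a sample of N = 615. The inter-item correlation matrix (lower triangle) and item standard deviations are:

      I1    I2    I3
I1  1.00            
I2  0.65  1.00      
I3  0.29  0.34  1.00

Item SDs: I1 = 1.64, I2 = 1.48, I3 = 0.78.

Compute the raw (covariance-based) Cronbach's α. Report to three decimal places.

Σσ²ᵢ = 1.64² + 1.48² + 0.78² = 5.4884
Covariances σ_ij = r_ij · s_i · s_j:
  σ(I1,I2) = 0.65 × 1.64 × 1.48 = 1.5777
  σ(I1,I3) = 0.29 × 1.64 × 0.78 = 0.3710
  σ(I2,I3) = 0.34 × 1.48 × 0.78 = 0.3925
σ²_T = Σσ²ᵢ + 2·Σσ_ij = 5.4884 + 2 × 2.3412 = 10.1708
α = (3/2)·(1 − 5.4884/10.1708) = 0.691

α = 0.691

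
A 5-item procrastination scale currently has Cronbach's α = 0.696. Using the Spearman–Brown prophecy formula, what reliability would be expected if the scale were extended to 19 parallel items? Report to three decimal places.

predicted reliability = 0.897

Length factor m = 19/5 = 3.8000
α' = m·α / (1 + (m−1)·α)
   = 19/5 × 0.696 / (1 + (19/5 − 1) × 0.696)
   = 2.6448 / 2.9488 = 0.897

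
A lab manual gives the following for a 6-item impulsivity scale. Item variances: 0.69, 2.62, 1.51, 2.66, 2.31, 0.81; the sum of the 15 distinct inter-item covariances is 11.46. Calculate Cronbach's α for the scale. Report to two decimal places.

α = 0.82

sum of item variances = 0.69 + 2.62 + 1.51 + 2.66 + 2.31 + 0.81 = 10.60
Sum of distinct covariances = 11.46
σ²_T = sum of item variances + 2·Σcov = 10.60 + 2 × 11.46 = 33.52
α = (6/5)·(1 − 10.60/33.52) = 0.82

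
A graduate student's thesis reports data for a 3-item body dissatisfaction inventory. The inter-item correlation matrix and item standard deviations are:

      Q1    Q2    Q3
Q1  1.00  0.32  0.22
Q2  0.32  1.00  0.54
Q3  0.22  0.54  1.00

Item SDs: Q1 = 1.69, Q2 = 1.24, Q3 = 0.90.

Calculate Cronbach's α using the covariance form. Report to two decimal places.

Σσ²ᵢ = 1.69² + 1.24² + 0.90² = 5.2037
Covariances σ_ij = r_ij · s_i · s_j:
  σ(Q1,Q2) = 0.32 × 1.69 × 1.24 = 0.6706
  σ(Q1,Q3) = 0.22 × 1.69 × 0.90 = 0.3346
  σ(Q2,Q3) = 0.54 × 1.24 × 0.90 = 0.6026
σ²_T = Σσ²ᵢ + 2·Σσ_ij = 5.2037 + 2 × 1.6078 = 8.4193
α = (3/2)·(1 − 5.2037/8.4193) = 0.57

α = 0.57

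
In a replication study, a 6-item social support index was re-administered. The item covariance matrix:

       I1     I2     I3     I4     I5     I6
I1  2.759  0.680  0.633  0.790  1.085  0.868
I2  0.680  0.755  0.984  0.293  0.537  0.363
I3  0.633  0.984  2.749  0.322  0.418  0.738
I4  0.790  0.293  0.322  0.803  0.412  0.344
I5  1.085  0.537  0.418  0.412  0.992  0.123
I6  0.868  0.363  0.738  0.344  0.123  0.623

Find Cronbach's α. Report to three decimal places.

Cronbach's α = 0.797

Σσᵢ² = 2.759 + 0.755 + 2.749 + 0.803 + 0.992 + 0.623 = 8.681
Σ_{i<j} σ_ij = 8.590
Var(T) = 8.681 + 2 × 8.590 = 25.861
α = (k/(k−1))·(1 − Σσᵢ²/Var(T)) = (6/5)·(1 − 8.681/25.861) = 0.797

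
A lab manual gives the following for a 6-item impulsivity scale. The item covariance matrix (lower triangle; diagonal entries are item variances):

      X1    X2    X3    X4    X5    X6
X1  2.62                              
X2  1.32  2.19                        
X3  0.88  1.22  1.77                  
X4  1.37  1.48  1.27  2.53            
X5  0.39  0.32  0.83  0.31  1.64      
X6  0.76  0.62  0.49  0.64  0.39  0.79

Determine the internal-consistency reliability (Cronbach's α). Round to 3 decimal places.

Σσᵢ² = 2.62 + 2.19 + 1.77 + 2.53 + 1.64 + 0.79 = 11.54
Σ_{i<j} σ_ij = 12.29
σ²_total = 11.54 + 2 × 12.29 = 36.12
α = (k/(k−1))·(1 − Σσᵢ²/σ²_total) = (6/5)·(1 − 11.54/36.12) = 0.817

Cronbach's α = 0.817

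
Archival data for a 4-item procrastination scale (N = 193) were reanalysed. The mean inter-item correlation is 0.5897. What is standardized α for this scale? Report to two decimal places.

Standardized α = k·r̄ / (1 + (k−1)·r̄) = 4 × 0.5897 / (1 + 3 × 0.5897)
  = 2.3588 / 2.7691 = 0.85

α = 0.85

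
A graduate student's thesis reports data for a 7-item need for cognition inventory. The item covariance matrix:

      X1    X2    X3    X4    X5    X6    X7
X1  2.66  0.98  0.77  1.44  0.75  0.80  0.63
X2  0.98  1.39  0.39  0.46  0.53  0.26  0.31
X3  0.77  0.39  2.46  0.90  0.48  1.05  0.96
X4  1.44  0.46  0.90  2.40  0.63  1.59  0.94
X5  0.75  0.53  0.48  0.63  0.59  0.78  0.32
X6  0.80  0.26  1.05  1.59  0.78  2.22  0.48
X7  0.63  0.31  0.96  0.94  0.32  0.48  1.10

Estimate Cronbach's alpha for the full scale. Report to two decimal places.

α = 0.82

sum of item variances = 2.66 + 1.39 + 2.46 + 2.40 + 0.59 + 2.22 + 1.10 = 12.82
Σ_{i<j} σ_ij = 15.45
total variance = 12.82 + 2 × 15.45 = 43.72
α = (k/(k−1))·(1 − sum of item variances/total variance) = (7/6)·(1 − 12.82/43.72) = 0.82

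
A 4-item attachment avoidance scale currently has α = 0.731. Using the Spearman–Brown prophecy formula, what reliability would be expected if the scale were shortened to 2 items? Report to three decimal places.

Length factor m = 2/4 = 0.5000
α' = m·α / (1 − (1−m)·α)
   = 2/4 × 0.731 / (1 − (1 − 2/4) × 0.731)
   = 0.3655 / 0.6345 = 0.576

predicted reliability = 0.576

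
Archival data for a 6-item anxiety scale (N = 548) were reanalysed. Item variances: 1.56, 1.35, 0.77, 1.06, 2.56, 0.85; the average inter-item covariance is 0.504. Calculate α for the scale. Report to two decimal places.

α = 0.78

sum of item variances = 1.56 + 1.35 + 0.77 + 1.06 + 2.56 + 0.85 = 8.15
Sum of the 15 distinct covariances = 15 × 0.504 = 7.560
σ²_total = sum of item variances + 2·Σcov = 8.15 + 2 × 7.560 = 23.270
α = (6/5)·(1 − 8.15/23.270) = 0.78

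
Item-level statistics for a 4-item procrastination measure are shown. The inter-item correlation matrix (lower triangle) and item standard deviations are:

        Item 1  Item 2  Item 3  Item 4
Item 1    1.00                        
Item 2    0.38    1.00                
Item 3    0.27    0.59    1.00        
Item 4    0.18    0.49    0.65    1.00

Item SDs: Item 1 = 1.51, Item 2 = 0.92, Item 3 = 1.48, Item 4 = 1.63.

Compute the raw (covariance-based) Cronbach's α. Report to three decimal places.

Cronbach's α = 0.720

Σσ²ᵢ = 1.51² + 0.92² + 1.48² + 1.63² = 7.9738
Covariances σ_ij = r_ij · s_i · s_j:
  σ(Item 1,Item 2) = 0.38 × 1.51 × 0.92 = 0.5279
  σ(Item 1,Item 3) = 0.27 × 1.51 × 1.48 = 0.6034
  σ(Item 1,Item 4) = 0.18 × 1.51 × 1.63 = 0.4430
  σ(Item 2,Item 3) = 0.59 × 0.92 × 1.48 = 0.8033
  σ(Item 2,Item 4) = 0.49 × 0.92 × 1.63 = 0.7348
  σ(Item 3,Item 4) = 0.65 × 1.48 × 1.63 = 1.5681
σ²_T = Σσ²ᵢ + 2·Σσ_ij = 7.9738 + 2 × 4.6805 = 17.3348
α = (4/3)·(1 − 7.9738/17.3348) = 0.720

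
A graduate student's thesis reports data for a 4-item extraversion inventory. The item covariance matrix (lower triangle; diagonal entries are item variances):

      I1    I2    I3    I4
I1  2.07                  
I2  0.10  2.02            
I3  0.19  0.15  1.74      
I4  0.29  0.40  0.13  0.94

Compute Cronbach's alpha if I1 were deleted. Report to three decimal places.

Remaining items: I2, I3, I4 (k = 3).
Σσ²ᵢ = 2.02 + 1.74 + 0.94 = 4.70
Var(T) = 4.70 + 2 × 0.68 = 6.06
α (item deleted) = (3/2)·(1 − 4.70/6.06) = 0.337

Cronbach's alpha = 0.337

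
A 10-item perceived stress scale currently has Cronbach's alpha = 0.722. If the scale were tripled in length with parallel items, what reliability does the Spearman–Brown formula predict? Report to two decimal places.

Length factor m = 3
α' = m·α / (1 + (m−1)·α)
   = 3 × 0.722 / (1 + (3 − 1) × 0.722)
   = 2.1660 / 2.4440 = 0.89

predicted reliability = 0.89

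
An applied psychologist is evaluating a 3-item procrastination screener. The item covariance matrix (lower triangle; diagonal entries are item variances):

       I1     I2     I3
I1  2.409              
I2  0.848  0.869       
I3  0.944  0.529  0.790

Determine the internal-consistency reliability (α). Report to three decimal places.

α = 0.799

sum of item variances = 2.409 + 0.869 + 0.790 = 4.068
Sum of off-diagonal covariances = 2.321
total variance = 4.068 + 2 × 2.321 = 8.710
α = (k/(k−1))·(1 − sum of item variances/total variance) = (3/2)·(1 − 4.068/8.710) = 0.799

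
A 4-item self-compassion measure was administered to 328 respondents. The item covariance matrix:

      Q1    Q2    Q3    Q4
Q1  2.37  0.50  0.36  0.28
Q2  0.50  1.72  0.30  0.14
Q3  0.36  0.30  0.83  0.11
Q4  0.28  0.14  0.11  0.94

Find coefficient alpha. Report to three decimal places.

Σσ²ᵢ = 2.37 + 1.72 + 0.83 + 0.94 = 5.86
Sum of off-diagonal covariances = 1.69
σ²_total = 5.86 + 2 × 1.69 = 9.24
α = (k/(k−1))·(1 − Σσ²ᵢ/σ²_total) = (4/3)·(1 − 5.86/9.24) = 0.488

α = 0.488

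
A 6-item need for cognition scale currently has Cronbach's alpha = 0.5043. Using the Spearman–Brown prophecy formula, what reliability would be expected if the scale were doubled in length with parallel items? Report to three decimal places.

Length factor m = 2
α' = m·α / (1 + (m−1)·α)
   = 2 × 0.5043 / (1 + (2 − 1) × 0.5043)
   = 1.0086 / 1.5043 = 0.670

predicted reliability = 0.670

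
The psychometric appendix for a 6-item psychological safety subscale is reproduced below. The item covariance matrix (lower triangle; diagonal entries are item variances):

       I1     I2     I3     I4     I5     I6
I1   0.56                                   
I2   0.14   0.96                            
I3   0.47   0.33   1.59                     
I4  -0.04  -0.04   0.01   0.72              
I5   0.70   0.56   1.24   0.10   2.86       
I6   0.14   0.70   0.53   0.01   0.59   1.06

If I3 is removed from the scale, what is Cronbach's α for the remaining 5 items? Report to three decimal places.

Remaining items: I1, I2, I4, I5, I6 (k = 5).
ΣVar(i) = 0.56 + 0.96 + 0.72 + 2.86 + 1.06 = 6.16
total variance = 6.16 + 2 × 2.86 = 11.88
α (item deleted) = (5/4)·(1 − 6.16/11.88) = 0.602

Cronbach's α = 0.602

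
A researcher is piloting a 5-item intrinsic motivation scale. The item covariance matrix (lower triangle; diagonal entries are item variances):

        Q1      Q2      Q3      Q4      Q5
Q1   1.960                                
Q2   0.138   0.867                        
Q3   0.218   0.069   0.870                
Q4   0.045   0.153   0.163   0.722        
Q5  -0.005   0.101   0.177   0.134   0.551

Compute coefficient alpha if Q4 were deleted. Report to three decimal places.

Remaining items: Q1, Q2, Q3, Q5 (k = 4).
sum of item variances = 1.960 + 0.867 + 0.870 + 0.551 = 4.248
Var(T) = 4.248 + 2 × 0.698 = 5.644
α (item deleted) = (4/3)·(1 − 4.248/5.644) = 0.330

α = 0.330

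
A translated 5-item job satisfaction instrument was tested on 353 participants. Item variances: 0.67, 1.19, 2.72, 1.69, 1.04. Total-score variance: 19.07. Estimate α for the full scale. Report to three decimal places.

sum of item variances = 0.67 + 1.19 + 2.72 + 1.69 + 1.04 = 7.31
α = (k/(k−1))·(1 − sum of item variances/total variance) = (5/4)·(1 − 7.31/19.07) = 0.771

α = 0.771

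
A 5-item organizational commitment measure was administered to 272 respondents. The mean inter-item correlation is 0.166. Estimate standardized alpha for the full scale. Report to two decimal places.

α = 0.50

Standardized α = k·r̄ / (1 + (k−1)·r̄) = 5 × 0.166 / (1 + 4 × 0.166)
  = 0.8300 / 1.6640 = 0.50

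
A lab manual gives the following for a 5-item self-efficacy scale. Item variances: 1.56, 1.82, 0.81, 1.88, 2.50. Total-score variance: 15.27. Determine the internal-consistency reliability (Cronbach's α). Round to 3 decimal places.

Cronbach's α = 0.548

Σσᵢ² = 1.56 + 1.82 + 0.81 + 1.88 + 2.50 = 8.57
α = (k/(k−1))·(1 − Σσᵢ²/σ²_T) = (5/4)·(1 − 8.57/15.27) = 0.548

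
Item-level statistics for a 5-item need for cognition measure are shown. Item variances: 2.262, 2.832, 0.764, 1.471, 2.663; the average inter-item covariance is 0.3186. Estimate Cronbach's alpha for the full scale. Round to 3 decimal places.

α = 0.487

Σσ²ᵢ = 2.262 + 2.832 + 0.764 + 1.471 + 2.663 = 9.992
Sum of the 10 distinct covariances = 10 × 0.3186 = 3.1860
Var(T) = Σσ²ᵢ + 2·Σcov = 9.992 + 2 × 3.1860 = 16.3640
α = (5/4)·(1 − 9.992/16.3640) = 0.487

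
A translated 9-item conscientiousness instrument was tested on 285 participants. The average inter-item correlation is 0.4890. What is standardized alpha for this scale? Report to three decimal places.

Standardized α = k·r̄ / (1 + (k−1)·r̄) = 9 × 0.4890 / (1 + 8 × 0.4890)
  = 4.4010 / 4.9120 = 0.896

α = 0.896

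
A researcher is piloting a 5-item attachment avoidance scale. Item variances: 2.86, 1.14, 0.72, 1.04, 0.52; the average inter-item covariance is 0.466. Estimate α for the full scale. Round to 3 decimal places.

α = 0.747

ΣVar(i) = 2.86 + 1.14 + 0.72 + 1.04 + 0.52 = 6.28
Sum of the 10 distinct covariances = 10 × 0.466 = 4.660
σ²_total = ΣVar(i) + 2·Σcov = 6.28 + 2 × 4.660 = 15.600
α = (5/4)·(1 − 6.28/15.600) = 0.747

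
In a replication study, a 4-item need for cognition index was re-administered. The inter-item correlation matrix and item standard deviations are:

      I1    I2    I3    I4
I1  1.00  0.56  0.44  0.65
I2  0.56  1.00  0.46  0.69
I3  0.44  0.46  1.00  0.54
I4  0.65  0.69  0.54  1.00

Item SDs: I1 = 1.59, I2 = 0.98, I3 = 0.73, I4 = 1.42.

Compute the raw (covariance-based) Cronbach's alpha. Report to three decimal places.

Σσ²ᵢ = 1.59² + 0.98² + 0.73² + 1.42² = 6.0378
Covariances σ_ij = r_ij · s_i · s_j:
  σ(I1,I2) = 0.56 × 1.59 × 0.98 = 0.8726
  σ(I1,I3) = 0.44 × 1.59 × 0.73 = 0.5107
  σ(I1,I4) = 0.65 × 1.59 × 1.42 = 1.4676
  σ(I2,I3) = 0.46 × 0.98 × 0.73 = 0.3291
  σ(I2,I4) = 0.69 × 0.98 × 1.42 = 0.9602
  σ(I3,I4) = 0.54 × 0.73 × 1.42 = 0.5598
σ²_T = Σσ²ᵢ + 2·Σσ_ij = 6.0378 + 2 × 4.7000 = 15.4378
α = (4/3)·(1 − 6.0378/15.4378) = 0.812

α = 0.812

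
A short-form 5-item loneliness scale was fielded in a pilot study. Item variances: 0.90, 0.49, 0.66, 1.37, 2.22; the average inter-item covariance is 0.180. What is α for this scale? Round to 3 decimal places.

α = 0.487

Σσ²ᵢ = 0.90 + 0.49 + 0.66 + 1.37 + 2.22 = 5.64
Sum of the 10 distinct covariances = 10 × 0.180 = 1.800
Var(T) = Σσ²ᵢ + 2·Σcov = 5.64 + 2 × 1.800 = 9.240
α = (5/4)·(1 − 5.64/9.240) = 0.487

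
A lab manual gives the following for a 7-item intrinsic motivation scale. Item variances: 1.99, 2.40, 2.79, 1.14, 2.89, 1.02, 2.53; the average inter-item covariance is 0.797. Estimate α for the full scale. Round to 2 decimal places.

sum of item variances = 1.99 + 2.40 + 2.79 + 1.14 + 2.89 + 1.02 + 2.53 = 14.76
Sum of the 21 distinct covariances = 21 × 0.797 = 16.737
Var(T) = sum of item variances + 2·Σcov = 14.76 + 2 × 16.737 = 48.234
α = (7/6)·(1 − 14.76/48.234) = 0.81

α = 0.81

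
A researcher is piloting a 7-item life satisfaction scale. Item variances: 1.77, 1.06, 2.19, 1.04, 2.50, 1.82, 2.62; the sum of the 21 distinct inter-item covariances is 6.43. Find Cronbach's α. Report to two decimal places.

Σσᵢ² = 1.77 + 1.06 + 2.19 + 1.04 + 2.50 + 1.82 + 2.62 = 13.00
Sum of distinct covariances = 6.43
σ²_T = Σσᵢ² + 2·Σcov = 13.00 + 2 × 6.43 = 25.86
α = (7/6)·(1 − 13.00/25.86) = 0.58

α = 0.58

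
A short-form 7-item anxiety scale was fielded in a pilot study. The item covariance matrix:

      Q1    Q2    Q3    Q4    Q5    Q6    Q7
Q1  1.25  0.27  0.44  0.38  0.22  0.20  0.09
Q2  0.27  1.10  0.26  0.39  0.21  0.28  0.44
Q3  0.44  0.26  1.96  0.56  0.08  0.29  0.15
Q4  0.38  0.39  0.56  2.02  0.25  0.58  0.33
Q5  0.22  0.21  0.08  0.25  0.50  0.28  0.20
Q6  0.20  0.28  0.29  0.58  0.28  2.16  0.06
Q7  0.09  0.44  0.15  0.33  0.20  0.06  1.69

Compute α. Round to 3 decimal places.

α = 0.615

sum of item variances = 1.25 + 1.10 + 1.96 + 2.02 + 0.50 + 2.16 + 1.69 = 10.68
Σ_{i<j} σ_ij = 5.96
total variance = 10.68 + 2 × 5.96 = 22.60
α = (k/(k−1))·(1 − sum of item variances/total variance) = (7/6)·(1 − 10.68/22.60) = 0.615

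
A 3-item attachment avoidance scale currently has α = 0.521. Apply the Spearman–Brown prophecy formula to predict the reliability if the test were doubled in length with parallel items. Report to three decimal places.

Length factor m = 2
α' = m·α / (1 + (m−1)·α)
   = 2 × 0.521 / (1 + (2 − 1) × 0.521)
   = 1.0420 / 1.5210 = 0.685

predicted reliability = 0.685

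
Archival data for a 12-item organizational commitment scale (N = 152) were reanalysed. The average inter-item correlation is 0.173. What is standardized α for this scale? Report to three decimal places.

standardized α = 0.715

Standardized α = k·r̄ / (1 + (k−1)·r̄) = 12 × 0.173 / (1 + 11 × 0.173)
  = 2.0760 / 2.9030 = 0.715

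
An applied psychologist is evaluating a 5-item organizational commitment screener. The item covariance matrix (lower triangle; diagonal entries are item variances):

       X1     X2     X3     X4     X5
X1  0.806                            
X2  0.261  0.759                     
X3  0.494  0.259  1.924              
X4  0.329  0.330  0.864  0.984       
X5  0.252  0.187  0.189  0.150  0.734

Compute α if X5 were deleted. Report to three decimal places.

Remaining items: X1, X2, X3, X4 (k = 4).
Σσᵢ² = 0.806 + 0.759 + 1.924 + 0.984 = 4.473
Var(T) = 4.473 + 2 × 2.537 = 9.547
α (item deleted) = (4/3)·(1 − 4.473/9.547) = 0.709

α = 0.709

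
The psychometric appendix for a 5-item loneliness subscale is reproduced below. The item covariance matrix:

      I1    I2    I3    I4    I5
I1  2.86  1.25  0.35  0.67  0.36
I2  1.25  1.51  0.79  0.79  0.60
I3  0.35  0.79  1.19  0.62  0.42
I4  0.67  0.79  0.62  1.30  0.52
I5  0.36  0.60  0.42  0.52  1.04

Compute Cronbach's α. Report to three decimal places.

Cronbach's α = 0.772

Σσ²ᵢ = 2.86 + 1.51 + 1.19 + 1.30 + 1.04 = 7.90
Sum of off-diagonal covariances = 6.37
σ²_total = 7.90 + 2 × 6.37 = 20.64
α = (k/(k−1))·(1 − Σσ²ᵢ/σ²_total) = (5/4)·(1 − 7.90/20.64) = 0.772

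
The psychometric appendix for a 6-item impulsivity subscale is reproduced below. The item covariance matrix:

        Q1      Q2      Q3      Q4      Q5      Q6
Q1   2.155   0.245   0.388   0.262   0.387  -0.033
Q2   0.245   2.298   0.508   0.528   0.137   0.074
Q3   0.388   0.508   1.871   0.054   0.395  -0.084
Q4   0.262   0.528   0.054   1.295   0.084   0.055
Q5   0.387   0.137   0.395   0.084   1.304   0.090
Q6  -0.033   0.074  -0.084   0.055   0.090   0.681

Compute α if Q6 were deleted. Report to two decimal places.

α = 0.50

Remaining items: Q1, Q2, Q3, Q4, Q5 (k = 5).
sum of item variances = 2.155 + 2.298 + 1.871 + 1.295 + 1.304 = 8.923
σ²_T = 8.923 + 2 × 2.988 = 14.899
α (item deleted) = (5/4)·(1 − 8.923/14.899) = 0.50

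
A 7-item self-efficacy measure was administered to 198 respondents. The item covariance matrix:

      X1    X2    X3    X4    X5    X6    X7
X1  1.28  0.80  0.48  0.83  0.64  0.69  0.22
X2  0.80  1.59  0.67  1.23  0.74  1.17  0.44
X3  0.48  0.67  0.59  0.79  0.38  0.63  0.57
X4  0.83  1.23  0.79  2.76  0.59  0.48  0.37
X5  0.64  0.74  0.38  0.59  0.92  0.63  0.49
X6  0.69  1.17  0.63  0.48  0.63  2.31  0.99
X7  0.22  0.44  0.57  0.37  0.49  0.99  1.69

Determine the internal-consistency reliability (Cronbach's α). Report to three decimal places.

Cronbach's α = 0.832

Σσ²ᵢ = 1.28 + 1.59 + 0.59 + 2.76 + 0.92 + 2.31 + 1.69 = 11.14
Sum of off-diagonal covariances = 13.83
total variance = 11.14 + 2 × 13.83 = 38.80
α = (k/(k−1))·(1 − Σσ²ᵢ/total variance) = (7/6)·(1 − 11.14/38.80) = 0.832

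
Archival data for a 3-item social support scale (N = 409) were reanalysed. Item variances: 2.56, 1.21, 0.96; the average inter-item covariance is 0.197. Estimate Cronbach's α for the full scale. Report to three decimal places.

α = 0.300

Σσᵢ² = 2.56 + 1.21 + 0.96 = 4.73
Sum of the 3 distinct covariances = 3 × 0.197 = 0.591
Var(T) = Σσᵢ² + 2·Σcov = 4.73 + 2 × 0.591 = 5.912
α = (3/2)·(1 − 4.73/5.912) = 0.300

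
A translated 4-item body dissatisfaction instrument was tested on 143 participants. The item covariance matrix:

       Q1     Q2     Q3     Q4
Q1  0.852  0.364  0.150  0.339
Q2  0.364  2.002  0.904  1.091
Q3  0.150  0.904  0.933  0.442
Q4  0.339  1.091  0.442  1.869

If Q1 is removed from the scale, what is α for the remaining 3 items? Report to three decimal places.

Remaining items: Q2, Q3, Q4 (k = 3).
ΣVar(i) = 2.002 + 0.933 + 1.869 = 4.804
σ²_total = 4.804 + 2 × 2.437 = 9.678
α (item deleted) = (3/2)·(1 − 4.804/9.678) = 0.755

α = 0.755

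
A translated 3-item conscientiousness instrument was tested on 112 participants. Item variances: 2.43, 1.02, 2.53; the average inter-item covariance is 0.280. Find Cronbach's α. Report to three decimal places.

ΣVar(i) = 2.43 + 1.02 + 2.53 = 5.98
Sum of the 3 distinct covariances = 3 × 0.280 = 0.840
Var(T) = ΣVar(i) + 2·Σcov = 5.98 + 2 × 0.840 = 7.660
α = (3/2)·(1 − 5.98/7.660) = 0.329

α = 0.329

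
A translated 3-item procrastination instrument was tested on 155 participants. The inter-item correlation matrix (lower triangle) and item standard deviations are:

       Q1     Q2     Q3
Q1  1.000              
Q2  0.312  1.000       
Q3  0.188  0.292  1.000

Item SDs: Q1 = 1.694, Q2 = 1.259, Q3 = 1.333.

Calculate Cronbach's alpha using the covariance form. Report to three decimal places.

Σσ²ᵢ = 1.694² + 1.259² + 1.333² = 6.2316
Covariances σ_ij = r_ij · s_i · s_j:
  σ(Q1,Q2) = 0.312 × 1.694 × 1.259 = 0.6654
  σ(Q1,Q3) = 0.188 × 1.694 × 1.333 = 0.4245
  σ(Q2,Q3) = 0.292 × 1.259 × 1.333 = 0.4900
σ²_T = Σσ²ᵢ + 2·Σσ_ij = 6.2316 + 2 × 1.5799 = 9.3914
α = (3/2)·(1 − 6.2316/9.3914) = 0.505

Cronbach's alpha = 0.505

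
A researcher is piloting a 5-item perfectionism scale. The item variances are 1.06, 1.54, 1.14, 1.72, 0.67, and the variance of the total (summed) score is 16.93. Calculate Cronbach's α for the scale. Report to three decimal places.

α = 0.797

Σσᵢ² = 1.06 + 1.54 + 1.14 + 1.72 + 0.67 = 6.13
α = (k/(k−1))·(1 − Σσᵢ²/total variance) = (5/4)·(1 − 6.13/16.93) = 0.797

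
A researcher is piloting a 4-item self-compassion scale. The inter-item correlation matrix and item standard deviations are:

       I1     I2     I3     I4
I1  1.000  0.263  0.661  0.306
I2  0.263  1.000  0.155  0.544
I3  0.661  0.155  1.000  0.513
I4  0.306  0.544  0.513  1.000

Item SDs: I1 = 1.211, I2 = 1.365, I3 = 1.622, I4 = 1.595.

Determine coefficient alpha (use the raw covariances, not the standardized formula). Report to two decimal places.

Σσ²ᵢ = 1.211² + 1.365² + 1.622² + 1.595² = 8.5047
Covariances σ_ij = r_ij · s_i · s_j:
  σ(I1,I2) = 0.263 × 1.211 × 1.365 = 0.4347
  σ(I1,I3) = 0.661 × 1.211 × 1.622 = 1.2984
  σ(I1,I4) = 0.306 × 1.211 × 1.595 = 0.5911
  σ(I2,I3) = 0.155 × 1.365 × 1.622 = 0.3432
  σ(I2,I4) = 0.544 × 1.365 × 1.595 = 1.1844
  σ(I3,I4) = 0.513 × 1.622 × 1.595 = 1.3272
σ²_T = Σσ²ᵢ + 2·Σσ_ij = 8.5047 + 2 × 5.1790 = 18.8627
α = (4/3)·(1 − 8.5047/18.8627) = 0.73

coefficient alpha = 0.73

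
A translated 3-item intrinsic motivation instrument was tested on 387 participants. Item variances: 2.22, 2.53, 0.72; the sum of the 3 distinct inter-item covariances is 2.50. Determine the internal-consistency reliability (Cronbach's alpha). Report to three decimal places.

α = 0.716

sum of item variances = 2.22 + 2.53 + 0.72 = 5.47
Sum of distinct covariances = 2.50
σ²_total = sum of item variances + 2·Σcov = 5.47 + 2 × 2.50 = 10.47
α = (3/2)·(1 − 5.47/10.47) = 0.716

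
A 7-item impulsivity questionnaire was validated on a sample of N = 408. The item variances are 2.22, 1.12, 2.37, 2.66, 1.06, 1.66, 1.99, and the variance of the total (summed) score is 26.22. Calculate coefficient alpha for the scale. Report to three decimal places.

α = 0.585

Σσ²ᵢ = 2.22 + 1.12 + 2.37 + 2.66 + 1.06 + 1.66 + 1.99 = 13.08
α = (k/(k−1))·(1 − Σσ²ᵢ/σ²_total) = (7/6)·(1 − 13.08/26.22) = 0.585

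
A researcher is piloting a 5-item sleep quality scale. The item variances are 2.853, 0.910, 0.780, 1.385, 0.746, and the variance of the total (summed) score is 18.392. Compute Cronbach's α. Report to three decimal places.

ΣVar(i) = 2.853 + 0.910 + 0.780 + 1.385 + 0.746 = 6.674
α = (k/(k−1))·(1 − ΣVar(i)/σ²_total) = (5/4)·(1 − 6.674/18.392) = 0.796

α = 0.796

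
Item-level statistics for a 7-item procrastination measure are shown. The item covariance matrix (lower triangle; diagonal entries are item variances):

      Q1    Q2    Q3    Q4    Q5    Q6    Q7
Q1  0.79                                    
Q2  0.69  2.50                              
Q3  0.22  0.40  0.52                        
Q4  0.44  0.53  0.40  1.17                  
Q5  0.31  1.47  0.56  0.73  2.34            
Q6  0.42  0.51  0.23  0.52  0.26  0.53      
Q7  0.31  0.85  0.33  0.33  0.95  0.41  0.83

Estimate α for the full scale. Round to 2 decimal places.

Σσᵢ² = 0.79 + 2.50 + 0.52 + 1.17 + 2.34 + 0.53 + 0.83 = 8.68
Sum of the distinct covariances = 10.87
total variance = 8.68 + 2 × 10.87 = 30.42
α = (k/(k−1))·(1 − Σσᵢ²/total variance) = (7/6)·(1 − 8.68/30.42) = 0.83

α = 0.83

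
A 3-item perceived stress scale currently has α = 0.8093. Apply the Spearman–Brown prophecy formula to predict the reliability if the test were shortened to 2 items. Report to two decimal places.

Length factor m = 2/3 = 0.6667
α' = m·α / (1 − (1−m)·α)
   = 2/3 × 0.8093 / (1 − (1 − 2/3) × 0.8093)
   = 0.5395 / 0.7302 = 0.74

predicted reliability = 0.74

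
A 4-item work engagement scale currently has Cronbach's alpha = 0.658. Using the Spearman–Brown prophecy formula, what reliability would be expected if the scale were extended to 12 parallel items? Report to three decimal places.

Length factor m = 12/4 = 3.0000
α' = m·α / (1 + (m−1)·α)
   = 12/4 × 0.658 / (1 + (12/4 − 1) × 0.658)
   = 1.9740 / 2.3160 = 0.852

predicted reliability = 0.852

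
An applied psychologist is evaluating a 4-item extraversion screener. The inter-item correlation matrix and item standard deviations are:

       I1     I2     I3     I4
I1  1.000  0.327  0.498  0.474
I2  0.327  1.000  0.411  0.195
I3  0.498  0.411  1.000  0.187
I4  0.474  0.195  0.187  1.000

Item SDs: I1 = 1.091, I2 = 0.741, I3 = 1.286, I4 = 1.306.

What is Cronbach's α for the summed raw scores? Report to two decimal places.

Σσ²ᵢ = 1.091² + 0.741² + 1.286² + 1.306² = 5.0988
Covariances σ_ij = r_ij · s_i · s_j:
  σ(I1,I2) = 0.327 × 1.091 × 0.741 = 0.2644
  σ(I1,I3) = 0.498 × 1.091 × 1.286 = 0.6987
  σ(I1,I4) = 0.474 × 1.091 × 1.306 = 0.6754
  σ(I2,I3) = 0.411 × 0.741 × 1.286 = 0.3917
  σ(I2,I4) = 0.195 × 0.741 × 1.306 = 0.1887
  σ(I3,I4) = 0.187 × 1.286 × 1.306 = 0.3141
σ²_T = Σσ²ᵢ + 2·Σσ_ij = 5.0988 + 2 × 2.5330 = 10.1648
α = (4/3)·(1 − 5.0988/10.1648) = 0.66

α = 0.66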